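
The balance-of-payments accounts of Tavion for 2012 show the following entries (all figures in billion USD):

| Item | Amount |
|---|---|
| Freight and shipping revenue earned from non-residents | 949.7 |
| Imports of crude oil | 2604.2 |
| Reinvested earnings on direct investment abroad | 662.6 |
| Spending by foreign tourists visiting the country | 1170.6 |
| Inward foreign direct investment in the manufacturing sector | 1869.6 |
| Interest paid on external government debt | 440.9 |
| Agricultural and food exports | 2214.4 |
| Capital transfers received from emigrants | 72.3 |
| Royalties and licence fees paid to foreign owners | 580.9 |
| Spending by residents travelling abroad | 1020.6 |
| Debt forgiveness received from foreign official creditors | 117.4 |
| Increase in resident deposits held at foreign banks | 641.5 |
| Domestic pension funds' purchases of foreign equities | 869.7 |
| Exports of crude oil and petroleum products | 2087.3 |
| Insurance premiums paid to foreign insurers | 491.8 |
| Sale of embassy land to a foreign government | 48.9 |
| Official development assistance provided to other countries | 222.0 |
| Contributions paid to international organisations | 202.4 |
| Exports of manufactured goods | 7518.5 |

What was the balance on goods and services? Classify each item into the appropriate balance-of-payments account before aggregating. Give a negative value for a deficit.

9243.0

Goods: 7518.5 - 2604.2 + 2087.3 + 2214.4 = 9216.0
Services: -1020.6 + 1170.6 + 949.7 - 491.8 - 580.9 = 27.0
Trade balance = 9216.0 + 27.0 = 9243.0
(Excluded from the trade balance — primary income: reinvested earnings on direct investment abroad 662.6, interest paid on external government debt 440.9; financial account: inward foreign direct investment in the manufacturing sector 1869.6, increase in resident deposits held at foreign banks 641.5, domestic pension funds' purchases of foreign equities 869.7; capital account: capital transfers received from emigrants 72.3, debt forgiveness received from foreign official creditors 117.4, sale of embassy land to a foreign government 48.9; secondary income: official development assistance provided to other countries 222.0, contributions paid to international organisations 202.4.)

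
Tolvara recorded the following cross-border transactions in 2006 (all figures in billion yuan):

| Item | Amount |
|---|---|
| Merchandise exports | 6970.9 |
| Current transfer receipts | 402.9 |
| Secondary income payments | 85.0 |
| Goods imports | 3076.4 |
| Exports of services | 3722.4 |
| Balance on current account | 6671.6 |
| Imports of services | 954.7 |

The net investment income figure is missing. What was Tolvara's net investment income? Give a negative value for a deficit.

Current account = goods balance + services balance + net primary income + net secondary income
Sum of the known components = 6980.1
Net investment income = CA - (known components) = 6671.6 - 6980.1 = -308.5

-308.5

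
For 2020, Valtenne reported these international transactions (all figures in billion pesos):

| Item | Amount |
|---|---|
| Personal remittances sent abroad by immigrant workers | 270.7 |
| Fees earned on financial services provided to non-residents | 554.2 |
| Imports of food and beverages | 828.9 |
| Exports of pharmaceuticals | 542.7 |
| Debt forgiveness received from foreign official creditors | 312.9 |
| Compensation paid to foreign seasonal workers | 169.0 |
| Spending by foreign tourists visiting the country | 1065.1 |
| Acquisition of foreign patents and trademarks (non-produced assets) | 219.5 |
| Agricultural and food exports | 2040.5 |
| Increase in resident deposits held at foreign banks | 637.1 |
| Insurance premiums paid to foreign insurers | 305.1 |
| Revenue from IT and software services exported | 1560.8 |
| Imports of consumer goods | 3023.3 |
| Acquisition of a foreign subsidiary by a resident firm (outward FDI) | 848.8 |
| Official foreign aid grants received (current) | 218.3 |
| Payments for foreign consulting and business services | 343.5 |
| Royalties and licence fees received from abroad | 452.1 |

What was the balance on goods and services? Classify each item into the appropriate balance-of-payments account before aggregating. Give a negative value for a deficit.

Goods: 2040.5 - 3023.3 + 542.7 - 828.9 = -1269.0
Services: -343.5 + 554.2 + 1560.8 + 1065.1 + 452.1 - 305.1 = 2983.6
Trade balance = -1269.0 + 2983.6 = 1714.6
(Excluded from the trade balance — secondary income: personal remittances sent abroad by immigrant workers 270.7, official foreign aid grants received (current) 218.3; capital account: debt forgiveness received from foreign official creditors 312.9, acquisition of foreign patents and trademarks (non-produced assets) 219.5; primary income: compensation paid to foreign seasonal workers 169.0; financial account: increase in resident deposits held at foreign banks 637.1, acquisition of a foreign subsidiary by a resident firm (outward FDI) 848.8.)

1714.6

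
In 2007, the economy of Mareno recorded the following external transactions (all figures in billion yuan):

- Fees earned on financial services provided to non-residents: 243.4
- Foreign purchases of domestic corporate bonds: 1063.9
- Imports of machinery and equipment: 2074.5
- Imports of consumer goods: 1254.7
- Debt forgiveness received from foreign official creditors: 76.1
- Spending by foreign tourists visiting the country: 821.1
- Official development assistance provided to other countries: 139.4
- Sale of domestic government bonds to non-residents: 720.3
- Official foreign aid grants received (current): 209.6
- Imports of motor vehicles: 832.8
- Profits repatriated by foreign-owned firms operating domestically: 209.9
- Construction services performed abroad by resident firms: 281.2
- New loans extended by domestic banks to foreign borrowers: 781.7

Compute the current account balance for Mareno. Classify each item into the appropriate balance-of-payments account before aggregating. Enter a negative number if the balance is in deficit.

-2956.0

Goods: -1254.7 - 2074.5 - 832.8 = -4162.0
Services: 281.2 + 243.4 + 821.1 = 1345.7
Primary income: -209.9
Secondary income: 209.6 - 139.4 = 70.2
Current account = (-4162.0) + 1345.7 + (-209.9) + 70.2 = -2956.0
(Excluded from the current account — financial account: foreign purchases of domestic corporate bonds 1063.9, sale of domestic government bonds to non-residents 720.3, new loans extended by domestic banks to foreign borrowers 781.7; capital account: debt forgiveness received from foreign official creditors 76.1.)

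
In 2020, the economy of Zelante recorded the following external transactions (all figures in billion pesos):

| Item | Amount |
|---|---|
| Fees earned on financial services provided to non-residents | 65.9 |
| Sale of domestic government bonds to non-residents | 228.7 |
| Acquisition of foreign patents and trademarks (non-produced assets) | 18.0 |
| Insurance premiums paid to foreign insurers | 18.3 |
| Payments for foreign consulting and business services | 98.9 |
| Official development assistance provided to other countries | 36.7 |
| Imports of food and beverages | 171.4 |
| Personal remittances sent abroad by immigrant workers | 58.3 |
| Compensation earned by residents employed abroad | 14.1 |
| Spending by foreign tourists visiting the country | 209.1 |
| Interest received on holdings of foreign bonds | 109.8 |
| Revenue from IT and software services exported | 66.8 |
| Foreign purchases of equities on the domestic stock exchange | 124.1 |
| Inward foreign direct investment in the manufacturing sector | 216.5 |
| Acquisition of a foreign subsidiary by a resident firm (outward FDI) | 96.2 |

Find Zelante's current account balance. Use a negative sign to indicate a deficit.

Goods: -171.4
Services: -98.9 - 18.3 + 66.8 + 209.1 + 65.9 = 224.6
Primary income: 14.1 + 109.8 = 123.9
Secondary income: -58.3 - 36.7 = -95.0
Current account = (-171.4) + 224.6 + 123.9 + (-95.0) = 82.1
(Excluded from the current account — financial account: sale of domestic government bonds to non-residents 228.7, foreign purchases of equities on the domestic stock exchange 124.1, inward foreign direct investment in the manufacturing sector 216.5, acquisition of a foreign subsidiary by a resident firm (outward FDI) 96.2; capital account: acquisition of foreign patents and trademarks (non-produced assets) 18.0.)

82.1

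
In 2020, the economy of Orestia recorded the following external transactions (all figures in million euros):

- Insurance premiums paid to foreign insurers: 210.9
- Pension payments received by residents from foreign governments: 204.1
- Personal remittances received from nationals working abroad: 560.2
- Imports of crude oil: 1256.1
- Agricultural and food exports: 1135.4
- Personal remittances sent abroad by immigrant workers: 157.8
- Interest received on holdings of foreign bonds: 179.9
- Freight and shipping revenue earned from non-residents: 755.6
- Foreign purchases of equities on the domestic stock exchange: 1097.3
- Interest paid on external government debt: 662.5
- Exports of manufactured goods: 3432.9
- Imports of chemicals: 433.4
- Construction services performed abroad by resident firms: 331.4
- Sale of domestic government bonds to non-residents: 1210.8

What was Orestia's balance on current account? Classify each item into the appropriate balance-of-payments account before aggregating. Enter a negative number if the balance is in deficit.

Goods: -433.4 + 1135.4 - 1256.1 + 3432.9 = 2878.8
Services: -210.9 + 755.6 + 331.4 = 876.1
Primary income: -662.5 + 179.9 = -482.6
Secondary income: 560.2 - 157.8 + 204.1 = 606.5
Current account = 2878.8 + 876.1 + (-482.6) + 606.5 = 3878.8
(Excluded from the current account — financial account: foreign purchases of equities on the domestic stock exchange 1097.3, sale of domestic government bonds to non-residents 1210.8.)

3878.8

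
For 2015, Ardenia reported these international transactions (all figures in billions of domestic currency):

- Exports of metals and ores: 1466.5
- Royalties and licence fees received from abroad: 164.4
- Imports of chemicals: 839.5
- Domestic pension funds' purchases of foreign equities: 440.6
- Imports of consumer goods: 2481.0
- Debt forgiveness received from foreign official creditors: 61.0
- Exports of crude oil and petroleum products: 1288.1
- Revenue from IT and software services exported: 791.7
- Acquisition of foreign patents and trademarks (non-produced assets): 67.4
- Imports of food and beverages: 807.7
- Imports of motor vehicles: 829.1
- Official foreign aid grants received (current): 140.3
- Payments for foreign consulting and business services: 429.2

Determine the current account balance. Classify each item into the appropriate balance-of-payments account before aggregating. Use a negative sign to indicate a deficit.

Goods: -2481.0 - 829.1 + 1466.5 + 1288.1 - 807.7 - 839.5 = -2202.7
Services: -429.2 + 164.4 + 791.7 = 526.9
Secondary income: 140.3
Current account = (-2202.7) + 526.9 + 140.3 = -1535.5
(Excluded from the current account — financial account: domestic pension funds' purchases of foreign equities 440.6; capital account: debt forgiveness received from foreign official creditors 61.0, acquisition of foreign patents and trademarks (non-produced assets) 67.4.)

-1535.5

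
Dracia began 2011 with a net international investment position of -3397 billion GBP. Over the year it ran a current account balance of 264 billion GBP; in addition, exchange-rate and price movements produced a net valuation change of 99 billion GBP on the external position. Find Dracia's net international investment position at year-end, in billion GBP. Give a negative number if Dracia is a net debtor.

-3034

Change in NIIP = current account + net valuation change = 264 + 99 = 363
End-of-year NIIP = -3397 + 363 = -3034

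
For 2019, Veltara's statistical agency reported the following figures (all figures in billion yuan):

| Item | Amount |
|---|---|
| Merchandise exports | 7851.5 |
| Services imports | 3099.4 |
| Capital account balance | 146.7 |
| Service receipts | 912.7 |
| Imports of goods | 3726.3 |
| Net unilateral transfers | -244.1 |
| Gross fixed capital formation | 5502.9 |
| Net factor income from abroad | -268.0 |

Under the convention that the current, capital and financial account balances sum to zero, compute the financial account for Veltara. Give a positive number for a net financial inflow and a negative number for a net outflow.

Goods balance = 7851.5 - 3726.3 = 4125.2
Services balance = 912.7 - 3099.4 = -2186.7
Trade balance (goods + services) = 4125.2 + (-2186.7) = 1938.5
Net primary income = -268.0
Net secondary income = -244.1
Current account = 1938.5 + (-268.0) + (-244.1) = 1426.4
Financial account = -(1426.4 + 146.7) = -1573.1

-1573.1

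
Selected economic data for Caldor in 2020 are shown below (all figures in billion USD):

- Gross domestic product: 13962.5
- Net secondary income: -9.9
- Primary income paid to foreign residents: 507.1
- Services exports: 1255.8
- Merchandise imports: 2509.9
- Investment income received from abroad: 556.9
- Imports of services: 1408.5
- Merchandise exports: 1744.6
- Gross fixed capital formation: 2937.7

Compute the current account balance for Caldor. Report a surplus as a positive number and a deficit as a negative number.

-878.1

Goods balance = 1744.6 - 2509.9 = -765.3
Services balance = 1255.8 - 1408.5 = -152.7
Trade balance (goods + services) = -765.3 + (-152.7) = -918.0
Net primary income = 556.9 - 507.1 = 49.8
Net secondary income = -9.9
Current account = -918.0 + 49.8 + (-9.9) = -878.1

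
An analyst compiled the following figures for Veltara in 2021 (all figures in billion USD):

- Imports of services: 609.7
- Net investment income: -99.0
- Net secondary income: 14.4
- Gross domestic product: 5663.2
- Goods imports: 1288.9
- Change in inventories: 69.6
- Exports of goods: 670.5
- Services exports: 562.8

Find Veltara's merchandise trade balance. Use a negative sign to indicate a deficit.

-618.4

Goods balance = 670.5 - 1288.9 = -618.4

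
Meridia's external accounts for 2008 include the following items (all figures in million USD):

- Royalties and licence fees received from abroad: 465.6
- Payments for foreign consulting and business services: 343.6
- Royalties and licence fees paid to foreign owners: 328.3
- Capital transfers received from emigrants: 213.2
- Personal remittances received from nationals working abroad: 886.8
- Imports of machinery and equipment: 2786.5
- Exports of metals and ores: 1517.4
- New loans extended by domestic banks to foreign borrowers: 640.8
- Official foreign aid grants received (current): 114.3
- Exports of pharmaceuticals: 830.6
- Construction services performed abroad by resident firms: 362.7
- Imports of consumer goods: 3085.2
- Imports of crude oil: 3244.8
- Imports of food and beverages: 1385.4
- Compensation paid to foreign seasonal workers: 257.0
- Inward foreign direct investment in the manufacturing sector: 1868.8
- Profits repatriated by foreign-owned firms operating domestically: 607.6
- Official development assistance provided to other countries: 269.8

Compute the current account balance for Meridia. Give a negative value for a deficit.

Goods: 1517.4 - 3085.2 + 830.6 - 3244.8 - 2786.5 - 1385.4 = -8153.9
Services: 465.6 - 328.3 - 343.6 + 362.7 = 156.4
Primary income: -607.6 - 257.0 = -864.6
Secondary income: 114.3 + 886.8 - 269.8 = 731.3
Current account = (-8153.9) + 156.4 + (-864.6) + 731.3 = -8130.8
(Excluded from the current account — capital account: capital transfers received from emigrants 213.2; financial account: new loans extended by domestic banks to foreign borrowers 640.8, inward foreign direct investment in the manufacturing sector 1868.8.)

-8130.8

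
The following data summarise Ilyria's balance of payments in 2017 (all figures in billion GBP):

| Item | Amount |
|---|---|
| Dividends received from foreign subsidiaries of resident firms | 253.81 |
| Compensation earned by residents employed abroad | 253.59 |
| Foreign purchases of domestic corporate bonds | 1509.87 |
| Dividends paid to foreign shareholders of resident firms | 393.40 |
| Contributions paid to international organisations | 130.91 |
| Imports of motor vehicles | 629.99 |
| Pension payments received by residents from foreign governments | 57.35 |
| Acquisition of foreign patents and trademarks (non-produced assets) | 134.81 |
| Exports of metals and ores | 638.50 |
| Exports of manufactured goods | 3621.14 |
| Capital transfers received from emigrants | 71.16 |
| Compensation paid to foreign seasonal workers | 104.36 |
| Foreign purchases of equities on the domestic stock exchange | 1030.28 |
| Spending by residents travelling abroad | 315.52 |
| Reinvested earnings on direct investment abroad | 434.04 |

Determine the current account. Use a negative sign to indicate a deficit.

3684.25

Goods: 638.50 - 629.99 + 3621.14 = 3629.65
Services: -315.52
Primary income: -104.36 + 253.81 + 434.04 - 393.40 + 253.59 = 443.68
Secondary income: -130.91 + 57.35 = -73.56
Current account = 3629.65 + (-315.52) + 443.68 + (-73.56) = 3684.25
(Excluded from the current account — financial account: foreign purchases of domestic corporate bonds 1509.87, foreign purchases of equities on the domestic stock exchange 1030.28; capital account: acquisition of foreign patents and trademarks (non-produced assets) 134.81, capital transfers received from emigrants 71.16.)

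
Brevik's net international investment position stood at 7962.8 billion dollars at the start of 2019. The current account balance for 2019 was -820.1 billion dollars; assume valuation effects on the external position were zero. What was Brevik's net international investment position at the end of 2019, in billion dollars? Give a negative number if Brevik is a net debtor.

7142.7

With no valuation effects, change in NIIP = current account = -820.1
End-of-year NIIP = 7962.8 + (-820.1) = 7142.7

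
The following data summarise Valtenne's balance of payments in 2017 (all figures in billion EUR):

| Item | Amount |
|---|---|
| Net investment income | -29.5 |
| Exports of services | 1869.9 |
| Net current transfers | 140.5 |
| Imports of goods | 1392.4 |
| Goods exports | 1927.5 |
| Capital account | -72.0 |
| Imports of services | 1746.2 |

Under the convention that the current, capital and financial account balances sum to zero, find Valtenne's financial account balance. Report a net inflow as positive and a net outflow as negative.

-697.8

Goods balance = 1927.5 - 1392.4 = 535.1
Services balance = 1869.9 - 1746.2 = 123.7
Trade balance (goods + services) = 535.1 + 123.7 = 658.8
Net primary income = -29.5
Net secondary income = 140.5
Current account = 658.8 + (-29.5) + 140.5 = 769.8
Financial account = -(769.8 + (-72.0)) = -697.8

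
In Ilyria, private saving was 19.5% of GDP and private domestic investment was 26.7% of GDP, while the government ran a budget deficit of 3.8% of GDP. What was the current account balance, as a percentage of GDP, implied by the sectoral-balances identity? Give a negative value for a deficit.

By the sectoral-balances identity, CA = (S_private - I) + (T - G).
Private balance = 19.5 - 26.7 = -7.2
Government balance (T - G) = -3.8
CA = -7.2 + (-3.8) = -11.0

-11.0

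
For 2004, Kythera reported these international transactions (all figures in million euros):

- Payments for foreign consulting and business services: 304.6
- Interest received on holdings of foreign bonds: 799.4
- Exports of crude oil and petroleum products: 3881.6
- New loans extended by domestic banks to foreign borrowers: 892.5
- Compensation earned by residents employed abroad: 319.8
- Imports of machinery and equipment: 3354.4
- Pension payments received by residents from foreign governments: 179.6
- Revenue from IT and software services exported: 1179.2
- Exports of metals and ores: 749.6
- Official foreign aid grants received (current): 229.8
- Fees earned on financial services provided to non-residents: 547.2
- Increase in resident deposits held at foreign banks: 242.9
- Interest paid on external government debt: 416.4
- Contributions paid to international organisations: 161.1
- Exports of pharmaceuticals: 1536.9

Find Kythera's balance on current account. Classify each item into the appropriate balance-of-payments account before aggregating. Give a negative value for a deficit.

5186.6

Goods: 3881.6 + 1536.9 - 3354.4 + 749.6 = 2813.7
Services: 547.2 + 1179.2 - 304.6 = 1421.8
Primary income: 799.4 - 416.4 + 319.8 = 702.8
Secondary income: 179.6 + 229.8 - 161.1 = 248.3
Current account = 2813.7 + 1421.8 + 702.8 + 248.3 = 5186.6
(Excluded from the current account — financial account: new loans extended by domestic banks to foreign borrowers 892.5, increase in resident deposits held at foreign banks 242.9.)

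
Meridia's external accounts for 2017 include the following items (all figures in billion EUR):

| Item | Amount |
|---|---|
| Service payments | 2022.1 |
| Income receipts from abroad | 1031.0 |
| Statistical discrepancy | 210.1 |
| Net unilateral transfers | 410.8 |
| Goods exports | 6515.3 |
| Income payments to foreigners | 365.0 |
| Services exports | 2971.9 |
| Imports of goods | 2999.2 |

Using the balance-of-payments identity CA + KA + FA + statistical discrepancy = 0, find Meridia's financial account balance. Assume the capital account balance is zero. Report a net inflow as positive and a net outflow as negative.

Goods balance = 6515.3 - 2999.2 = 3516.1
Services balance = 2971.9 - 2022.1 = 949.8
Trade balance (goods + services) = 3516.1 + 949.8 = 4465.9
Net primary income = 1031.0 - 365.0 = 666.0
Net secondary income = 410.8
Current account = 4465.9 + 666.0 + 410.8 = 5542.7
Financial account = -(5542.7 + 210.1) = -5752.8

-5752.8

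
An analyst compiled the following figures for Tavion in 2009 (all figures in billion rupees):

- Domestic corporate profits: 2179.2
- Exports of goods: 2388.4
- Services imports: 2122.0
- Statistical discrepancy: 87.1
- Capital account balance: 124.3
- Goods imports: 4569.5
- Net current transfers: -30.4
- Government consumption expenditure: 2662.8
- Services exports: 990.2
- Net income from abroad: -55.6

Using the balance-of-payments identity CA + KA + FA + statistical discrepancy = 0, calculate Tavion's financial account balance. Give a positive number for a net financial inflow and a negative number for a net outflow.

3187.5

Goods balance = 2388.4 - 4569.5 = -2181.1
Services balance = 990.2 - 2122.0 = -1131.8
Trade balance (goods + services) = -2181.1 + (-1131.8) = -3312.9
Net primary income = -55.6
Net secondary income = -30.4
Current account = -3312.9 + (-55.6) + (-30.4) = -3398.9
Financial account = -(-3398.9 + 124.3 + 87.1) = 3187.5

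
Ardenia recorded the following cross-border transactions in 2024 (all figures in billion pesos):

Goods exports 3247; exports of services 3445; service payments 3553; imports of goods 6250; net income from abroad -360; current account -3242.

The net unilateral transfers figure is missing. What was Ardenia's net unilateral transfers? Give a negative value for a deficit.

Current account = goods balance + services balance + net primary income + net secondary income
Sum of the known components = -3471
Net unilateral transfers = CA - (known components) = -3242 - (-3471) = 229

229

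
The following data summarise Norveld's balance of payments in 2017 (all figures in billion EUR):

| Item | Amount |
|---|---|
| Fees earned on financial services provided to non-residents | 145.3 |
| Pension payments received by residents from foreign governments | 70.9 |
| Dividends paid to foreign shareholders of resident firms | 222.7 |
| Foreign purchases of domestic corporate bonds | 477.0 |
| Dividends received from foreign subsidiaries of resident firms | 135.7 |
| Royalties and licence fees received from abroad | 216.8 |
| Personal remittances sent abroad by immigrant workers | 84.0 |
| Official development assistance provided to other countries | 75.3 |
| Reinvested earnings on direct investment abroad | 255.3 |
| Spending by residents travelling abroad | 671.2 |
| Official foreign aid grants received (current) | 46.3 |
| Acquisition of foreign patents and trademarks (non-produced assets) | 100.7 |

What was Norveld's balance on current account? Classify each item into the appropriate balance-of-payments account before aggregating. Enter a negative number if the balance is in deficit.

-182.9

Services: -671.2 + 216.8 + 145.3 = -309.1
Primary income: 135.7 + 255.3 - 222.7 = 168.3
Secondary income: -75.3 - 84.0 + 46.3 + 70.9 = -42.1
Current account = (-309.1) + 168.3 + (-42.1) = -182.9
(Excluded from the current account — financial account: foreign purchases of domestic corporate bonds 477.0; capital account: acquisition of foreign patents and trademarks (non-produced assets) 100.7.)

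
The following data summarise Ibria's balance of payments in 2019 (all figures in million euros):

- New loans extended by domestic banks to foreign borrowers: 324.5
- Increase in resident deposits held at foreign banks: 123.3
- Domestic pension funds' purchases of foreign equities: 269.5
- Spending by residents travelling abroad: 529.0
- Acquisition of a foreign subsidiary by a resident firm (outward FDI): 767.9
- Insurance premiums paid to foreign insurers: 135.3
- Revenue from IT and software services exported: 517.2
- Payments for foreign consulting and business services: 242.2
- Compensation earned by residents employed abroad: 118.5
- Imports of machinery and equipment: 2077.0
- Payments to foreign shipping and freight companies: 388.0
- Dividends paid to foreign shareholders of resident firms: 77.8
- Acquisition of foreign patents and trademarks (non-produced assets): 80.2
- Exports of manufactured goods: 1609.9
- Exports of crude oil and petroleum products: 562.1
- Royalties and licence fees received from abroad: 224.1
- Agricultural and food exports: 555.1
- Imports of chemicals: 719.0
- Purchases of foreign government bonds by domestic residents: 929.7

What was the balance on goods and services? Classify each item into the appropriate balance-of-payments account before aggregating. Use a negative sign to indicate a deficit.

-622.1

Goods: -2077.0 - 719.0 + 555.1 + 1609.9 + 562.1 = -68.9
Services: -135.3 - 529.0 + 517.2 - 388.0 + 224.1 - 242.2 = -553.2
Trade balance = -68.9 + (-553.2) = -622.1
(Excluded from the trade balance — financial account: new loans extended by domestic banks to foreign borrowers 324.5, increase in resident deposits held at foreign banks 123.3, domestic pension funds' purchases of foreign equities 269.5, acquisition of a foreign subsidiary by a resident firm (outward FDI) 767.9, purchases of foreign government bonds by domestic residents 929.7; primary income: compensation earned by residents employed abroad 118.5, dividends paid to foreign shareholders of resident firms 77.8; capital account: acquisition of foreign patents and trademarks (non-produced assets) 80.2.)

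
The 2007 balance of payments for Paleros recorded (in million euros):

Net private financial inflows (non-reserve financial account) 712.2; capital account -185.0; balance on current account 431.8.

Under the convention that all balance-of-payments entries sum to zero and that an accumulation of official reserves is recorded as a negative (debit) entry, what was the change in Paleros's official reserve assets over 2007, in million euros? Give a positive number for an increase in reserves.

Official reserve transactions balance = -(431.8 + (-185.0) + 712.2) = -959.0
An accumulation of reserves is recorded as a debit (negative entry), so the change in the stock of reserves is the negative of that balance.
Change in official reserves = -(-959.0) = 959.0

959.0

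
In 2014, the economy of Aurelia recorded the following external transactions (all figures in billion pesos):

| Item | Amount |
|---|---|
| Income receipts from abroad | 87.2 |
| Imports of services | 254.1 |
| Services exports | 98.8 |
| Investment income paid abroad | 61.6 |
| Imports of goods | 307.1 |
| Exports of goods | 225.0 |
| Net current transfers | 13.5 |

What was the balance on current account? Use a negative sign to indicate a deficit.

Goods balance = 225.0 - 307.1 = -82.1
Services balance = 98.8 - 254.1 = -155.3
Trade balance (goods + services) = -82.1 + (-155.3) = -237.4
Net primary income = 87.2 - 61.6 = 25.6
Net secondary income = 13.5
Current account = -237.4 + 25.6 + 13.5 = -198.3

-198.3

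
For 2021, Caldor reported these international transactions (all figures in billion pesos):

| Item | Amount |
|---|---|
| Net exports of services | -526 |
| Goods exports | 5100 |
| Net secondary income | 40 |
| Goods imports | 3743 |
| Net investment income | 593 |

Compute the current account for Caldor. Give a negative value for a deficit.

1464

Goods balance = 5100 - 3743 = 1357
Services balance = -526
Trade balance (goods + services) = 1357 + (-526) = 831
Net primary income = 593
Net secondary income = 40
Current account = 831 + 593 + 40 = 1464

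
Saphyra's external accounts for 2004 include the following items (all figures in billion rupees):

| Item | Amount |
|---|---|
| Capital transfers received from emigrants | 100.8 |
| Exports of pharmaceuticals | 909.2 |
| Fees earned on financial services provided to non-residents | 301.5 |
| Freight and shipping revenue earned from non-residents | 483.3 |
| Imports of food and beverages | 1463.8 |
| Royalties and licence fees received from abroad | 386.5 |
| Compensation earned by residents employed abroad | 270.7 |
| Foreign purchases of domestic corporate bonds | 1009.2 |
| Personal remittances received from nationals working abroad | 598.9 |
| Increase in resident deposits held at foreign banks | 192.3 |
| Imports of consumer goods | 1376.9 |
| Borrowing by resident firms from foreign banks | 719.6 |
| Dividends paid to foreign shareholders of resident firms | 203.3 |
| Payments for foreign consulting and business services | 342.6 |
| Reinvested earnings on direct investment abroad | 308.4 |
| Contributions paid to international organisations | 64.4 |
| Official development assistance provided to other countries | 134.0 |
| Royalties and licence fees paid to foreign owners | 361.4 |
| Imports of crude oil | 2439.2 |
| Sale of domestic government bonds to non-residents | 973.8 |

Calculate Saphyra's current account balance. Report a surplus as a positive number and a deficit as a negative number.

Goods: -1376.9 + 909.2 - 2439.2 - 1463.8 = -4370.7
Services: -361.4 + 386.5 - 342.6 + 483.3 + 301.5 = 467.3
Primary income: -203.3 + 308.4 + 270.7 = 375.8
Secondary income: 598.9 - 134.0 - 64.4 = 400.5
Current account = (-4370.7) + 467.3 + 375.8 + 400.5 = -3127.1
(Excluded from the current account — capital account: capital transfers received from emigrants 100.8; financial account: foreign purchases of domestic corporate bonds 1009.2, increase in resident deposits held at foreign banks 192.3, borrowing by resident firms from foreign banks 719.6, sale of domestic government bonds to non-residents 973.8.)

-3127.1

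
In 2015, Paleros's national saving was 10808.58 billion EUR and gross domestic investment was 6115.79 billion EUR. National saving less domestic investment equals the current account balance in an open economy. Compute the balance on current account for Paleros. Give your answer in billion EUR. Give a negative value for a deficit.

S - I = CA (net lending to the rest of the world).
CA = S - I = 10808.58 - 6115.79 = 4692.79

4692.79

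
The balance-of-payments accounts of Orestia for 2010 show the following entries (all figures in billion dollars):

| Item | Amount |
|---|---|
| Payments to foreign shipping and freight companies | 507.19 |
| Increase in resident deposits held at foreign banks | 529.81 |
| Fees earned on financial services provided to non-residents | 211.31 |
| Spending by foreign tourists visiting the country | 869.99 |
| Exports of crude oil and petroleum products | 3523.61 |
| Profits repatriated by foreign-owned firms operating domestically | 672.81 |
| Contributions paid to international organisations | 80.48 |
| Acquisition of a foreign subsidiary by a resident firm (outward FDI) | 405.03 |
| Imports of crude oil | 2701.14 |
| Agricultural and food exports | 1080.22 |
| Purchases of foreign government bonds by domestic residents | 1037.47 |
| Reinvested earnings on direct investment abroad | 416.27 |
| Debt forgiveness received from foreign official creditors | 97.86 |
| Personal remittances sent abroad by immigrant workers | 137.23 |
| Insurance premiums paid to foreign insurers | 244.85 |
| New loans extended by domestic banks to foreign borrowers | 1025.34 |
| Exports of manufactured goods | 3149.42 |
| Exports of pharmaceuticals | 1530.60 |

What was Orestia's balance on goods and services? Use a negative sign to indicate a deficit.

Goods: -2701.14 + 1080.22 + 3149.42 + 3523.61 + 1530.60 = 6582.71
Services: -244.85 + 869.99 + 211.31 - 507.19 = 329.26
Trade balance = 6582.71 + 329.26 = 6911.97
(Excluded from the trade balance — financial account: increase in resident deposits held at foreign banks 529.81, acquisition of a foreign subsidiary by a resident firm (outward FDI) 405.03, purchases of foreign government bonds by domestic residents 1037.47, new loans extended by domestic banks to foreign borrowers 1025.34; primary income: profits repatriated by foreign-owned firms operating domestically 672.81, reinvested earnings on direct investment abroad 416.27; secondary income: contributions paid to international organisations 80.48, personal remittances sent abroad by immigrant workers 137.23; capital account: debt forgiveness received from foreign official creditors 97.86.)

6911.97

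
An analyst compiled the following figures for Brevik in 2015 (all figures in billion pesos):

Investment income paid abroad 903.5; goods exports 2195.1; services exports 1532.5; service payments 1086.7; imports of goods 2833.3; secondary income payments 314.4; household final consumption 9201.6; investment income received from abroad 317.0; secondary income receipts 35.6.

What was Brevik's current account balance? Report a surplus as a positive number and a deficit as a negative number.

Goods balance = 2195.1 - 2833.3 = -638.2
Services balance = 1532.5 - 1086.7 = 445.8
Trade balance (goods + services) = -638.2 + 445.8 = -192.4
Net primary income = 317.0 - 903.5 = -586.5
Net secondary income = 35.6 - 314.4 = -278.8
Current account = -192.4 + (-586.5) + (-278.8) = -1057.7

-1057.7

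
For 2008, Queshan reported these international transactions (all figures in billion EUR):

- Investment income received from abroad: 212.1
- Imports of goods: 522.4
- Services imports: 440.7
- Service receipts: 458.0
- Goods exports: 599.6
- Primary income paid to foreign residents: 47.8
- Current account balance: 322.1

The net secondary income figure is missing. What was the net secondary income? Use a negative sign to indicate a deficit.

Current account = goods balance + services balance + net primary income + net secondary income
Sum of the known components = 258.8
Net secondary income = CA - (known components) = 322.1 - 258.8 = 63.3

63.3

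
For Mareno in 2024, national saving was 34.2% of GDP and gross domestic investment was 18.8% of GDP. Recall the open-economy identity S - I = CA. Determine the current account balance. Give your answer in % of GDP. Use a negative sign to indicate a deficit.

S - I = CA (net lending to the rest of the world).
CA = S - I = 34.2 - 18.8 = 15.4

15.4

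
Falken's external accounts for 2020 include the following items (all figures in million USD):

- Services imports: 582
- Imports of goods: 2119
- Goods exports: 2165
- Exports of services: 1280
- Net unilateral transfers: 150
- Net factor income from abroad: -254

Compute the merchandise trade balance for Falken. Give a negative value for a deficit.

46

Goods balance = 2165 - 2119 = 46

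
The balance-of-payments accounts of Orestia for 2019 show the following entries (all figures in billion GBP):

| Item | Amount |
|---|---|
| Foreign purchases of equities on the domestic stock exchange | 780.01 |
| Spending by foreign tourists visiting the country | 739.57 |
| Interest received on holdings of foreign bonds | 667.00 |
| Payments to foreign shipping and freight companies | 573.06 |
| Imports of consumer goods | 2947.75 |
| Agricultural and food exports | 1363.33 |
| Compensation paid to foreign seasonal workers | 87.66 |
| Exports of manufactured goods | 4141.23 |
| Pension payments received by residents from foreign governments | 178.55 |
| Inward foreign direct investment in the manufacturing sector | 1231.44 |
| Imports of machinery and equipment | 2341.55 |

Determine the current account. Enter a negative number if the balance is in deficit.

1139.66

Goods: 1363.33 - 2341.55 + 4141.23 - 2947.75 = 215.26
Services: -573.06 + 739.57 = 166.51
Primary income: 667.00 - 87.66 = 579.34
Secondary income: 178.55
Current account = 215.26 + 166.51 + 579.34 + 178.55 = 1139.66
(Excluded from the current account — financial account: foreign purchases of equities on the domestic stock exchange 780.01, inward foreign direct investment in the manufacturing sector 1231.44.)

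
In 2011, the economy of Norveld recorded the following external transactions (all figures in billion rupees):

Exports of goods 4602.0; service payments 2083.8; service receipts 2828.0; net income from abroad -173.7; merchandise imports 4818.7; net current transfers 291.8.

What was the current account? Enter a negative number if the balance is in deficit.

645.6

Goods balance = 4602.0 - 4818.7 = -216.7
Services balance = 2828.0 - 2083.8 = 744.2
Trade balance (goods + services) = -216.7 + 744.2 = 527.5
Net primary income = -173.7
Net secondary income = 291.8
Current account = 527.5 + (-173.7) + 291.8 = 645.6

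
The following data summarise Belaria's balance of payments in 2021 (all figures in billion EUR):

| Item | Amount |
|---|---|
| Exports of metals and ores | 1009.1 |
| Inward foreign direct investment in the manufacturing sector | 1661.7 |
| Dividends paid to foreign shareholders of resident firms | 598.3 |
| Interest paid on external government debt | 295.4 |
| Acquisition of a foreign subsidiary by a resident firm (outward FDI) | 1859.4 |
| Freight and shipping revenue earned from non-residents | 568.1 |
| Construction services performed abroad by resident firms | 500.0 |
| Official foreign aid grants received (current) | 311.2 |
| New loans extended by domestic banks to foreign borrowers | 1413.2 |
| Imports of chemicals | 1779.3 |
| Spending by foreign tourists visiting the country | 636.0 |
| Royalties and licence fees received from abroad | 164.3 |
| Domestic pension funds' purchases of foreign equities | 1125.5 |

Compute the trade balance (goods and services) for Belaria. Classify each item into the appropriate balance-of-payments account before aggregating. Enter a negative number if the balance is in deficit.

Goods: -1779.3 + 1009.1 = -770.2
Services: 568.1 + 636.0 + 164.3 + 500.0 = 1868.4
Trade balance = -770.2 + 1868.4 = 1098.2
(Excluded from the trade balance — financial account: inward foreign direct investment in the manufacturing sector 1661.7, acquisition of a foreign subsidiary by a resident firm (outward FDI) 1859.4, new loans extended by domestic banks to foreign borrowers 1413.2, domestic pension funds' purchases of foreign equities 1125.5; primary income: dividends paid to foreign shareholders of resident firms 598.3, interest paid on external government debt 295.4; secondary income: official foreign aid grants received (current) 311.2.)

1098.2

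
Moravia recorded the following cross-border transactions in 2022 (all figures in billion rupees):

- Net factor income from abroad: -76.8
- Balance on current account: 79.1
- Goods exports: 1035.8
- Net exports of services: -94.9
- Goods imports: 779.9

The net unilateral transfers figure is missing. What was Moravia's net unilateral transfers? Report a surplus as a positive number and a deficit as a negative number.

Current account = goods balance + services balance + net primary income + net secondary income
Sum of the known components = 84.2
Net unilateral transfers = CA - (known components) = 79.1 - 84.2 = -5.1

-5.1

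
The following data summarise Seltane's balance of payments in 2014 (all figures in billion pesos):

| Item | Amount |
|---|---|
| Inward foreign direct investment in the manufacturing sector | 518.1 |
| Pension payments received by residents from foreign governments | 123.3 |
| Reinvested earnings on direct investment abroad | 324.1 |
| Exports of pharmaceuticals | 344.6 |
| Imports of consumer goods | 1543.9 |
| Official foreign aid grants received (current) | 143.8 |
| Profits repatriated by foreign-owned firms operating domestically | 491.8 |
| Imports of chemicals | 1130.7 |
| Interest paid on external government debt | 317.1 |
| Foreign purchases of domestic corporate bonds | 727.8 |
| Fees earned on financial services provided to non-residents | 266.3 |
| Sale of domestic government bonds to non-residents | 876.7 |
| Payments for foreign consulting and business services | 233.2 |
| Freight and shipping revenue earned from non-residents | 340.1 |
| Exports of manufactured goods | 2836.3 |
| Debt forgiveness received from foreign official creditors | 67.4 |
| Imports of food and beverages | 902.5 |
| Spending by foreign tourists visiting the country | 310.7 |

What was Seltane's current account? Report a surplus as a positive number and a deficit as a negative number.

Goods: 2836.3 - 1543.9 - 902.5 + 344.6 - 1130.7 = -396.2
Services: 266.3 + 340.1 - 233.2 + 310.7 = 683.9
Primary income: -317.1 - 491.8 + 324.1 = -484.8
Secondary income: 143.8 + 123.3 = 267.1
Current account = (-396.2) + 683.9 + (-484.8) + 267.1 = 70.0
(Excluded from the current account — financial account: inward foreign direct investment in the manufacturing sector 518.1, foreign purchases of domestic corporate bonds 727.8, sale of domestic government bonds to non-residents 876.7; capital account: debt forgiveness received from foreign official creditors 67.4.)

70.0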